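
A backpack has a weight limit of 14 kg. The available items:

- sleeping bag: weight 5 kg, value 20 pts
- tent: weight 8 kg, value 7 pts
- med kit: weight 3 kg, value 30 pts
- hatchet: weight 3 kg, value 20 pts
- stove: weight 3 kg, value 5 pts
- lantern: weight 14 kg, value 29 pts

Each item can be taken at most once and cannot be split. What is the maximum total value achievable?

75 pts

This is a 0/1 knapsack; check combinations near the capacity.
- sleeping bag+med kit+hatchet+stove: weight 5+3+3+3=14, value 20+30+20+5=75
- sleeping bag+med kit+hatchet: weight 5+3+3=11, value 20+30+20=70
- tent+med kit+hatchet: weight 8+3+3=14, value 7+30+20=57
- med kit+hatchet+stove: weight 3+3+3=9, value 30+20+5=55
Best: 75 pts.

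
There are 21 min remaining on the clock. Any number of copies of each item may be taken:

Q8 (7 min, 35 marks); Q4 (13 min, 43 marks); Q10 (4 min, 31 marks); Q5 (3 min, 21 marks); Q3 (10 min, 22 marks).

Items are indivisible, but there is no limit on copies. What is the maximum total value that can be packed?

Best value-per-unit is Q10 at 31/4; filling with it alone gives 5×31 = 155.
Optimal mix: 3×Q10 + 3×Q5 → time 21, value 156.

156 marks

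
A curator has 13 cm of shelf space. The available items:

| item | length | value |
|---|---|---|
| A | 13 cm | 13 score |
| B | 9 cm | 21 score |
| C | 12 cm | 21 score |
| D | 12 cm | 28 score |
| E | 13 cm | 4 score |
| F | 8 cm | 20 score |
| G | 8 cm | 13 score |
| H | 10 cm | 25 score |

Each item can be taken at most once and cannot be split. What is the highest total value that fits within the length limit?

Check high-value combinations within 13 cm:
- D: length 12, value 28
- H: length 10, value 25
- B: length 9, value 21
Best: 28 score.

28 score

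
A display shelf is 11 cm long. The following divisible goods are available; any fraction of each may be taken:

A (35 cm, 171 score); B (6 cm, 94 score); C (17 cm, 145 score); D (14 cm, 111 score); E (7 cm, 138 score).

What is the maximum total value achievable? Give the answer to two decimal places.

200.67

Take in order of value per unit:
- E (138/7 per unit): all 7 → value 138, running total 138.00
- B (94/6 per unit): 4 of 6 → value 4×94/6 = 62.6667, running total 200.67
Total 200.67.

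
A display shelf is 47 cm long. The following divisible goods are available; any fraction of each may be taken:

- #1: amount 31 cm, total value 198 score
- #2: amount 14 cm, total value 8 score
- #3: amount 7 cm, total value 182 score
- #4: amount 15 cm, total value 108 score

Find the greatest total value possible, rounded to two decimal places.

Take in order of value per unit:
- #3 (182/7 per unit): all 7 → value 182, running total 182.00
- #4 (108/15 per unit): all 15 → value 108, running total 290.00
- #1 (198/31 per unit): 25 of 31 → value 25×198/31 = 159.6774, running total 449.68
Total 449.68.

449.68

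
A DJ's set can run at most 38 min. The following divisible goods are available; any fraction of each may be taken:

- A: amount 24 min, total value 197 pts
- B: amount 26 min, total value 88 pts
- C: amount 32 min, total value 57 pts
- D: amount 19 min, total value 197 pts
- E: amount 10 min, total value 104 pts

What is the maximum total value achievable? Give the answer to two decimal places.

Take in order of value per unit:
- E (104/10 per unit): all 10 → value 104, running total 104.00
- D (197/19 per unit): all 19 → value 197, running total 301.00
- A (197/24 per unit): 9 of 24 → value 9×197/24 = 73.8750, running total 374.88
Total 374.88.

374.88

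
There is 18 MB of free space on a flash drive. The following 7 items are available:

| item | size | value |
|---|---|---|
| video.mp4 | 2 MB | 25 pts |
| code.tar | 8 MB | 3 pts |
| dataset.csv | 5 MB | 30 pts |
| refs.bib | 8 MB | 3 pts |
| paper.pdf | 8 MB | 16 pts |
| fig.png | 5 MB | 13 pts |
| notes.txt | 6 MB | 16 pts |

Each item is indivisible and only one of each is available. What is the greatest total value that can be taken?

84 pts

Check high-value combinations within 18 MB:
- video.mp4+dataset.csv+fig.png+notes.txt: size 2+5+5+6=18, value 25+30+13+16=84
- video.mp4+dataset.csv+notes.txt: size 2+5+6=13, value 25+30+16=71
- video.mp4+dataset.csv+paper.pdf: size 2+5+8=15, value 25+30+16=71
- video.mp4+dataset.csv+fig.png: size 2+5+5=12, value 25+30+13=68
- dataset.csv+fig.png+notes.txt: size 5+5+6=16, value 30+13+16=59
Best: 84 pts.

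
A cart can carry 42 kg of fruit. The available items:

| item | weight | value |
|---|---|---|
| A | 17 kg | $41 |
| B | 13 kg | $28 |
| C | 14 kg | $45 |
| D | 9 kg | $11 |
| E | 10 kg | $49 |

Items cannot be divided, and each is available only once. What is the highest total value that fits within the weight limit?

$135

This is a 0/1 knapsack; check combinations near the capacity.
- A+C+E: weight 17+14+10=41, value 41+45+49=135
- B+C+E: weight 13+14+10=37, value 28+45+49=122
- A+B+E: weight 17+13+10=40, value 41+28+49=118
Best: $135.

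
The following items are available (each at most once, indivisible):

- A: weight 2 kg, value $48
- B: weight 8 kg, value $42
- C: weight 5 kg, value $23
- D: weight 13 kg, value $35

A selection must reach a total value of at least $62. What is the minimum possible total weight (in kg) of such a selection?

Subsets with value ≥ 62, sorted by total weight:
- A+C: weight 7, value 71
- A+B: weight 10, value 90
- B+C: weight 13, value 65
- A+B+C: weight 15, value 113
Minimum weight: 7 kg.

7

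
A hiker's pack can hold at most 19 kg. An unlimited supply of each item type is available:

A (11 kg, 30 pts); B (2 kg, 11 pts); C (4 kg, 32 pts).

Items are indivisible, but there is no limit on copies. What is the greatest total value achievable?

139 pts

Best value-per-unit is C at 32/4; filling with it alone gives 4×32 = 128.
Optimal mix: 1×B + 4×C → weight 18, value 139.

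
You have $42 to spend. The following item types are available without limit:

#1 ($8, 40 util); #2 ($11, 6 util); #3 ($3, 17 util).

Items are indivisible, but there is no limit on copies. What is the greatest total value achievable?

238 util

Best value-per-unit is #3 at 17/3, and filling with it alone uses cost 14×3=42. No mix of the others beats 14×17 = 238.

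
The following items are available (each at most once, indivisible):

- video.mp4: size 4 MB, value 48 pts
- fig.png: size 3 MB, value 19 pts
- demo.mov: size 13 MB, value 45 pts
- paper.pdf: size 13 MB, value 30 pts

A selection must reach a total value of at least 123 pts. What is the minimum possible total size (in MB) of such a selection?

Subsets with value ≥ 123, sorted by total size:
- video.mp4+demo.mov+paper.pdf: size 30, value 123
- video.mp4+fig.png+demo.mov+paper.pdf: size 33, value 142
Minimum size: 30 MB.

30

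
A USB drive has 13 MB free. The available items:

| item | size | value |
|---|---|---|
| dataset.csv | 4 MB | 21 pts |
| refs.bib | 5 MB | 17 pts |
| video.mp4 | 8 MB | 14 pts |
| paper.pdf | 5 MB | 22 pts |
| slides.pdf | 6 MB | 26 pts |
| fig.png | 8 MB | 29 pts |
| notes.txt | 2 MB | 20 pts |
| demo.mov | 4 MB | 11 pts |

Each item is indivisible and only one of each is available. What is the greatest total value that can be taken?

Check high-value combinations within 13 MB:
- paper.pdf+slides.pdf+notes.txt: size 5+6+2=13, value 22+26+20=68
- dataset.csv+slides.pdf+notes.txt: size 4+6+2=12, value 21+26+20=67
- dataset.csv+paper.pdf+notes.txt: size 4+5+2=11, value 21+22+20=63
- refs.bib+slides.pdf+notes.txt: size 5+6+2=13, value 17+26+20=63
Best: 68 pts.

68 pts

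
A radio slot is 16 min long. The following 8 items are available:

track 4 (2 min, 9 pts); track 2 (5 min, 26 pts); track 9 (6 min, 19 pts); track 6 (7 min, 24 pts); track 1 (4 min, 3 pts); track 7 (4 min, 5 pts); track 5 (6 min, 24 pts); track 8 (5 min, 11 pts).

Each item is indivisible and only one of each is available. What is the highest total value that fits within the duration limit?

Check high-value combinations within 16 min:
- track 2+track 5+track 8: duration 5+6+5=16, value 26+24+11=61
- track 4+track 2+track 5: duration 2+5+6=13, value 9+26+24=59
- track 4+track 2+track 6: duration 2+5+7=14, value 9+26+24=59
Best: 61 pts.

61 pts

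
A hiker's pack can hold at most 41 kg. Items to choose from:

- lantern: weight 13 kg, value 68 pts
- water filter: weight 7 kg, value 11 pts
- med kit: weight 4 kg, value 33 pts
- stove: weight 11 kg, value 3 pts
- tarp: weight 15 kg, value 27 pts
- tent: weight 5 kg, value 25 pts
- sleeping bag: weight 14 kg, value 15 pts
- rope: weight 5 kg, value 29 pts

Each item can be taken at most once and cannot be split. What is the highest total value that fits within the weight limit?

Check high-value combinations within 41 kg:
- lantern+med kit+tent+sleeping bag+rope: weight 13+4+5+14+5=41, value 68+33+25+15+29=170
- lantern+water filter+med kit+tent+rope: weight 13+7+4+5+5=34, value 68+11+33+25+29=166
- lantern+med kit+stove+tent+rope: weight 13+4+11+5+5=38, value 68+33+3+25+29=158
- lantern+med kit+tarp+rope: weight 13+4+15+5=37, value 68+33+27+29=157
- lantern+med kit+tent+rope: weight 13+4+5+5=27, value 68+33+25+29=155
Best: 170 pts.

170 pts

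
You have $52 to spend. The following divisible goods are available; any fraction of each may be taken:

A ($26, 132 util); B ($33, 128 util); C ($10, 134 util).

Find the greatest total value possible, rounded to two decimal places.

Take in order of value per unit:
- C (134/10 per unit): all 10 → value 134, running total 134.00
- A (132/26 per unit): all 26 → value 132, running total 266.00
- B (128/33 per unit): 16 of 33 → value 16×128/33 = 62.0606, running total 328.06
Total 328.06.

328.06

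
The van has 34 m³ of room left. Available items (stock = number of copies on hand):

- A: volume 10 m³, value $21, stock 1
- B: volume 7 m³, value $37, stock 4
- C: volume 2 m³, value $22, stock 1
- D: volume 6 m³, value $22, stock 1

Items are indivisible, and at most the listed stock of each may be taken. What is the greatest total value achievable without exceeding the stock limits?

Top feasible selections:
- 4×B + 1×C: volume 30, value 170
- 4×B + 1×D: volume 34, value 170
Best: $170.

$170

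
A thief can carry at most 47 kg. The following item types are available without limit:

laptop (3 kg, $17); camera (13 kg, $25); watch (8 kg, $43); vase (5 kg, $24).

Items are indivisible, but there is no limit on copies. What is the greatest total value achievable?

$264

Best value-per-unit is laptop at 17/3; filling with it alone gives 15×17 = 255.
Optimal mix: 13×laptop + 1×watch → weight 47, value 264.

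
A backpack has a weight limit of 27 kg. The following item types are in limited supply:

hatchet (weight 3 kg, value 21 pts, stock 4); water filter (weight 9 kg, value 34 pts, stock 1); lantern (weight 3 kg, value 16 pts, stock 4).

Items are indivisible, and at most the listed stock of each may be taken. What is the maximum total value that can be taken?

150 pts

Best selections within weight 27 and stock limits:
- 4×hatchet + 1×water filter + 2×lantern: weight 27, value 150
- 4×hatchet + 4×lantern: weight 24, value 148
Best: 150 pts.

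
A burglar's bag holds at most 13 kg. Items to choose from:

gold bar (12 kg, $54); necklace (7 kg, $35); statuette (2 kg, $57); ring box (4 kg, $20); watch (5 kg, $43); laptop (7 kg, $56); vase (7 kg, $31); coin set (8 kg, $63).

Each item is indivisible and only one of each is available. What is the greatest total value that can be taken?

$133

Check high-value combinations within 13 kg:
- statuette+ring box+laptop: weight 2+4+7=13, value 57+20+56=133
- statuette+coin set: weight 2+8=10, value 57+63=120
- statuette+ring box+watch: weight 2+4+5=11, value 57+20+43=120
Best: $133.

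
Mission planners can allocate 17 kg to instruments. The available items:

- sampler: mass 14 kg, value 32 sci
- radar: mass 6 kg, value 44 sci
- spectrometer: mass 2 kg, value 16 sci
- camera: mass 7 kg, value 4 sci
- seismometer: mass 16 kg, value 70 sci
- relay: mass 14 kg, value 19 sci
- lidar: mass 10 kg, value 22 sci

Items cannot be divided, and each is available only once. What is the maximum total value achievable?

Check high-value combinations within 17 kg:
- seismometer: mass 16, value 70
- radar+lidar: mass 6+10=16, value 44+22=66
- radar+spectrometer+camera: mass 6+2+7=15, value 44+16+4=64
Best: 70 sci.

70 sci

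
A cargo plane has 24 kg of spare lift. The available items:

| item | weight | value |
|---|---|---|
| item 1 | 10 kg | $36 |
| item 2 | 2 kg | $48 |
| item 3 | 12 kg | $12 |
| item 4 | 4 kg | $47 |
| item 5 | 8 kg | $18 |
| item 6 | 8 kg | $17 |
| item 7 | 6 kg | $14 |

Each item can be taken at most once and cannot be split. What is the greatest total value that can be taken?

Check high-value combinations within 24 kg:
- item 1+item 2+item 4+item 5: weight 10+2+4+8=24, value 36+48+47+18=149
- item 1+item 2+item 4+item 6: weight 10+2+4+8=24, value 36+48+47+17=148
- item 1+item 2+item 4+item 7: weight 10+2+4+6=22, value 36+48+47+14=145
- item 1+item 2+item 4: weight 10+2+4=16, value 36+48+47=131
- item 2+item 4+item 5+item 6: weight 2+4+8+8=22, value 48+47+18+17=130
Best: $149.

$149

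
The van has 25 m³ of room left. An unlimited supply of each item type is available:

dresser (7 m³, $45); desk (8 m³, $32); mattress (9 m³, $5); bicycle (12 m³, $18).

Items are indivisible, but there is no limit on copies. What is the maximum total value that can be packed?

Best value-per-unit is dresser at 45/7, and filling with it alone uses volume 3×7=21. No mix of the others beats 3×45 = 135.

$135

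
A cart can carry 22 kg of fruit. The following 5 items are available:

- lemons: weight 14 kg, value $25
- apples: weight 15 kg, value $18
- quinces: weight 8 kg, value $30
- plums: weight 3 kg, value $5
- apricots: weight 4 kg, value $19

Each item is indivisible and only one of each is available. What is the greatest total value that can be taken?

$55

Check high-value combinations within 22 kg:
- lemons+quinces: weight 14+8=22, value 25+30=55
- quinces+plums+apricots: weight 8+3+4=15, value 30+5+19=54
- quinces+apricots: weight 8+4=12, value 30+19=49
- lemons+plums+apricots: weight 14+3+4=21, value 25+5+19=49
Best: $55.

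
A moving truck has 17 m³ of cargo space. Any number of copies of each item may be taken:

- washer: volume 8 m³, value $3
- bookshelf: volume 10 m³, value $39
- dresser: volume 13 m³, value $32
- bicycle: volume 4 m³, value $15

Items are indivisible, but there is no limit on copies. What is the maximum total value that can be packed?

Best value-per-unit is bookshelf at 39/10; filling with it alone gives 1×39 = 39.
Optimal mix: 4×bicycle → volume 16, value 60.

$60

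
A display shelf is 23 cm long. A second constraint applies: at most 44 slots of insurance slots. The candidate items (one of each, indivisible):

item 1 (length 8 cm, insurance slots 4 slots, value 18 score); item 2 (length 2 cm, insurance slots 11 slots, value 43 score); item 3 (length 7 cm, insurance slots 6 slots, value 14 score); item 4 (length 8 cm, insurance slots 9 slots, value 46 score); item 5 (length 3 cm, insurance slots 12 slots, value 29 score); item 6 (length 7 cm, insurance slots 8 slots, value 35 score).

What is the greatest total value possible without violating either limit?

153 score

Feasible sets respecting both limits:
- item 2+item 4+item 5+item 6: length 20, insurance slots 40, value 153
- item 1+item 2+item 4+item 5: length 21, insurance slots 36, value 136
- item 2+item 3+item 4+item 5: length 20, insurance slots 38, value 132
Best: 153 score.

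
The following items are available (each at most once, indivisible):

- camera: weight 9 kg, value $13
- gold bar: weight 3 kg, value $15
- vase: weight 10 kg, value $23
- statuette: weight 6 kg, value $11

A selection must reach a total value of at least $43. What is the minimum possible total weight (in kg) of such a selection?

Subsets with value ≥ 43, sorted by total weight:
- gold bar+vase+statuette: weight 19, value 49
- camera+gold bar+vase: weight 22, value 51
- camera+vase+statuette: weight 25, value 47
- camera+gold bar+vase+statuette: weight 28, value 62
Minimum weight: 19 kg.

19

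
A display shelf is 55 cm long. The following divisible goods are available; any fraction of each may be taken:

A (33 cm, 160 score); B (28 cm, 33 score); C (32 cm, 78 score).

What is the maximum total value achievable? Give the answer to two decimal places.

213.63

Take in order of value per unit:
- A (160/33 per unit): all 33 → value 160, running total 160.00
- C (78/32 per unit): 22 of 32 → value 22×78/32 = 53.6250, running total 213.63
Total 213.63.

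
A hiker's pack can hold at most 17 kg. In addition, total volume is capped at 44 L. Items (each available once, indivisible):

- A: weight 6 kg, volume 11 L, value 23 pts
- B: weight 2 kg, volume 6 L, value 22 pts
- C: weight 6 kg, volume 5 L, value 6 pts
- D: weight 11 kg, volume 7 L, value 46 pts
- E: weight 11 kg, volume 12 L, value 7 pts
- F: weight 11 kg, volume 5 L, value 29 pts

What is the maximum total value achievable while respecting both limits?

Feasible sets respecting both limits:
- A+D: weight 17, volume 18, value 69
- B+D: weight 13, volume 13, value 68
- C+D: weight 17, volume 12, value 52
Best: 69 pts.

69 pts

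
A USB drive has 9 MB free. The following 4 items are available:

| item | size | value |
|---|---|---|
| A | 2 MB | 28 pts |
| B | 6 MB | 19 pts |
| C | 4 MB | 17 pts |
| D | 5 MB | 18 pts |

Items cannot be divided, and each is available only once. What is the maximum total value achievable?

Check high-value combinations within 9 MB:
- A+B: size 2+6=8, value 28+19=47
- A+D: size 2+5=7, value 28+18=46
- A+C: size 2+4=6, value 28+17=45
- C+D: size 4+5=9, value 17+18=35
- A: size 2, value 28
Best: 47 pts.

47 pts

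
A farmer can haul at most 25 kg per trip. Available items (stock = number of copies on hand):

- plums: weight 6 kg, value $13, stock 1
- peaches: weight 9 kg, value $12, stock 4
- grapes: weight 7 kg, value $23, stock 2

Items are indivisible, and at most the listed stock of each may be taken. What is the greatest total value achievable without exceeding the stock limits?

Top feasible selections:
- 1×plums + 2×grapes: weight 20, value 59
- 1×peaches + 2×grapes: weight 23, value 58
- 1×plums + 1×peaches + 1×grapes: weight 22, value 48
- 2×peaches + 1×grapes: weight 25, value 47
Best: $59.

$59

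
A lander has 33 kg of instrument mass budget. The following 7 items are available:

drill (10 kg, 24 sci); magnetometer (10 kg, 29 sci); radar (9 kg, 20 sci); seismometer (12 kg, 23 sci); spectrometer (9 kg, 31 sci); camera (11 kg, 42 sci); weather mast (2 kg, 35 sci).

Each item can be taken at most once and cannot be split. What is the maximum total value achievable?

Check high-value combinations within 33 kg:
- magnetometer+spectrometer+camera+weather mast: mass 10+9+11+2=32, value 29+31+42+35=137
- drill+spectrometer+camera+weather mast: mass 10+9+11+2=32, value 24+31+42+35=132
- drill+magnetometer+camera+weather mast: mass 10+10+11+2=33, value 24+29+42+35=130
- radar+spectrometer+camera+weather mast: mass 9+9+11+2=31, value 20+31+42+35=128
- magnetometer+radar+camera+weather mast: mass 10+9+11+2=32, value 29+20+42+35=126
Best: 137 sci.

137 sci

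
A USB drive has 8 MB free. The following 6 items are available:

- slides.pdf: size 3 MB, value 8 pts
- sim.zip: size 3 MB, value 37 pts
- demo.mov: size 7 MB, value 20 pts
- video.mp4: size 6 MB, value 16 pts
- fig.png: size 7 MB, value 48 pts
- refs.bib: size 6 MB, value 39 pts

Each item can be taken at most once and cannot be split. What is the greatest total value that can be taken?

This is a 0/1 knapsack; check combinations near the capacity.
- fig.png: size 7, value 48
- slides.pdf+sim.zip: size 3+3=6, value 8+37=45
- refs.bib: size 6, value 39
Best: 48 pts.

48 pts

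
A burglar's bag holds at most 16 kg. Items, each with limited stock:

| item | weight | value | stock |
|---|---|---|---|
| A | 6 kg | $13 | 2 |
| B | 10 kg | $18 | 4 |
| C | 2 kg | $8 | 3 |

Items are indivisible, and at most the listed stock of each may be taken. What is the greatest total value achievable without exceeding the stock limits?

$42

Top feasible selections:
- 1×B + 3×C: weight 16, value 42
- 2×A + 2×C: weight 16, value 42
- 1×A + 3×C: weight 12, value 37
- 1×B + 2×C: weight 14, value 34
Best: $42.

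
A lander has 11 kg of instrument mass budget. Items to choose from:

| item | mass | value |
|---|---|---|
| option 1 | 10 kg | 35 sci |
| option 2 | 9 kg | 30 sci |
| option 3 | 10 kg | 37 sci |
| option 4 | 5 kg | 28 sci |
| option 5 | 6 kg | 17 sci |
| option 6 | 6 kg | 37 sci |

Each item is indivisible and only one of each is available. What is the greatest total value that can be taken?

Check high-value combinations within 11 kg:
- option 4+option 6: mass 5+6=11, value 28+37=65
- option 4+option 5: mass 5+6=11, value 28+17=45
- option 6: mass 6, value 37
- option 3: mass 10, value 37
- option 1: mass 10, value 35
Best: 65 sci.

65 sci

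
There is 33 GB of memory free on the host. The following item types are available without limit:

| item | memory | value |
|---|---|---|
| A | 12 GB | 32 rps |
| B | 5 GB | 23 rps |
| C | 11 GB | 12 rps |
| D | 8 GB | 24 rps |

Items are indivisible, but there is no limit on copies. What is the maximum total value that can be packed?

139 rps

Best value-per-unit is B at 23/5; filling with it alone gives 6×23 = 138.
Optimal mix: 5×B + 1×D → memory 33, value 139.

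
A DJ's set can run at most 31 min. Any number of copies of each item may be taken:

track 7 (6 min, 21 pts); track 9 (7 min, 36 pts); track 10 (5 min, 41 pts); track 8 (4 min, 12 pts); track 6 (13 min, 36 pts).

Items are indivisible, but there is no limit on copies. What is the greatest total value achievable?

246 pts

Best value-per-unit is track 10 at 41/5, and filling with it alone uses duration 6×5=30. No mix of the others beats 6×41 = 246.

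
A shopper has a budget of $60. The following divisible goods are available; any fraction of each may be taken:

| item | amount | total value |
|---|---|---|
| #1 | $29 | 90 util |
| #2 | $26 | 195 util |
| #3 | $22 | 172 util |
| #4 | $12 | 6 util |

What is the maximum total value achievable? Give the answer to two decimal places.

Take in order of value per unit:
- #3 (172/22 per unit): all 22 → value 172, running total 172.00
- #2 (195/26 per unit): all 26 → value 195, running total 367.00
- #1 (90/29 per unit): 12 of 29 → value 12×90/29 = 37.2414, running total 404.24
Total 404.24.

404.24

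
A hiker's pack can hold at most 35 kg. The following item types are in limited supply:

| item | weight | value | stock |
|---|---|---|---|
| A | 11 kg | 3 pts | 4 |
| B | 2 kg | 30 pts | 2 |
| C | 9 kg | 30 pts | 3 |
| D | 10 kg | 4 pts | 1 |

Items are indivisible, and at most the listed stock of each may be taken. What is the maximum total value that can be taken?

Top feasible selections:
- 2×B + 3×C: weight 31, value 150
- 2×B + 2×C + 1×D: weight 32, value 124
Best: 150 pts.

150 pts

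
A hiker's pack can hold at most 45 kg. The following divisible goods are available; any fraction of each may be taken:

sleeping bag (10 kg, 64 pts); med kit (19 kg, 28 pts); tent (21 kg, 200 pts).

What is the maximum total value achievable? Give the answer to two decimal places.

Take in order of value per unit:
- tent (200/21 per unit): all 21 → value 200, running total 200.00
- sleeping bag (64/10 per unit): all 10 → value 64, running total 264.00
- med kit (28/19 per unit): 14 of 19 → value 14×28/19 = 20.6316, running total 284.63
Total 284.63.

284.63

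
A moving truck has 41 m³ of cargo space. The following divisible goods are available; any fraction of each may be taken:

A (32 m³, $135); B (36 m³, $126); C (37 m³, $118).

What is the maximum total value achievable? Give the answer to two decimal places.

166.50

Take in order of value per unit:
- A (135/32 per unit): all 32 → value 135, running total 135.00
- B (126/36 per unit): 9 of 36 → value 9×126/36 = 31.5000, running total 166.50
Total 166.50.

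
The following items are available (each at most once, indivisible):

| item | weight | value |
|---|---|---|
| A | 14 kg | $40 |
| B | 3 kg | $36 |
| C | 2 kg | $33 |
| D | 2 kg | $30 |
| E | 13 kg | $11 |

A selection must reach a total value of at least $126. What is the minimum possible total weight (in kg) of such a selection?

Subsets with value ≥ 126, sorted by total weight:
- A+B+C+D: weight 21, value 139
- A+B+C+D+E: weight 34, value 150
Minimum weight: 21 kg.

21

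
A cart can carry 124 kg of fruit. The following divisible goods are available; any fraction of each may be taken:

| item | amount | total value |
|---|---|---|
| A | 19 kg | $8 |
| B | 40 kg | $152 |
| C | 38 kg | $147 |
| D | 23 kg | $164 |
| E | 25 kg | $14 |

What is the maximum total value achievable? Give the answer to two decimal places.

475.88

Take in order of value per unit:
- D (164/23 per unit): all 23 → value 164, running total 164.00
- C (147/38 per unit): all 38 → value 147, running total 311.00
- B (152/40 per unit): all 40 → value 152, running total 463.00
- E (14/25 per unit): 23 of 25 → value 23×14/25 = 12.8800, running total 475.88
Total 475.88.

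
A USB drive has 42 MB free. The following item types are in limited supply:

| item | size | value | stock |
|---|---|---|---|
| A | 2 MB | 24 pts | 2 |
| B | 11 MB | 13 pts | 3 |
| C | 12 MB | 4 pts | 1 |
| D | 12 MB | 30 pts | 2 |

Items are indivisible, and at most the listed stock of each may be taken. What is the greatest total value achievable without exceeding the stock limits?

121 pts

Best selections within size 42 and stock limits:
- 2×A + 1×B + 2×D: size 39, value 121
- 2×A + 1×C + 2×D: size 40, value 112
Best: 121 pts.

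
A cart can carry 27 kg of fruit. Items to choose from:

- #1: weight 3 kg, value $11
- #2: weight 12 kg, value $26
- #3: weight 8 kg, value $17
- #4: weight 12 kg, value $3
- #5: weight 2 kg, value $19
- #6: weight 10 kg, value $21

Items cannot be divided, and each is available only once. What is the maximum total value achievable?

Check high-value combinations within 27 kg:
- #1+#2+#5+#6: weight 3+12+2+10=27, value 11+26+19+21=77
- #1+#2+#3+#5: weight 3+12+8+2=25, value 11+26+17+19=73
- #1+#3+#5+#6: weight 3+8+2+10=23, value 11+17+19+21=68
Best: $77.

$77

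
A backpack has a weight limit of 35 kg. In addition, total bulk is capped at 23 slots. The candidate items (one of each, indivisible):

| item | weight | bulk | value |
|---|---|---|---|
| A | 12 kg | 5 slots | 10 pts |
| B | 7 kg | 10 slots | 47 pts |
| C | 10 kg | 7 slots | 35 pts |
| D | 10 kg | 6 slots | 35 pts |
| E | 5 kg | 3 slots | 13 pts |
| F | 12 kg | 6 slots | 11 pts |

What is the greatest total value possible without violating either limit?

117 pts

Feasible sets respecting both limits:
- B+C+D: weight 27, bulk 23, value 117
- B+C+E: weight 22, bulk 20, value 95
- B+D+E: weight 22, bulk 19, value 95
- B+C+F: weight 29, bulk 23, value 93
Best: 117 pts.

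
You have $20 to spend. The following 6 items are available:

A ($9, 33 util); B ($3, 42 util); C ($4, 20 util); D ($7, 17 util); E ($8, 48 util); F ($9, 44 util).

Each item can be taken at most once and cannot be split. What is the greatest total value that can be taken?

134 util

Check high-value combinations within $20:
- B+E+F: cost 3+8+9=20, value 42+48+44=134
- A+B+E: cost 9+3+8=20, value 33+42+48=123
- B+C+E: cost 3+4+8=15, value 42+20+48=110
- B+D+E: cost 3+7+8=18, value 42+17+48=107
Best: 134 util.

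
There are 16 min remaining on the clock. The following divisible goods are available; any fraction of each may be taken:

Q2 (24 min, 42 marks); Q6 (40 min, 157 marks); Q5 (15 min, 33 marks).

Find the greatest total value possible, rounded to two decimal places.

62.80

Take in order of value per unit:
- Q6 (157/40 per unit): 16 of 40 → value 16×157/40 = 62.8000, running total 62.80
Total 62.80.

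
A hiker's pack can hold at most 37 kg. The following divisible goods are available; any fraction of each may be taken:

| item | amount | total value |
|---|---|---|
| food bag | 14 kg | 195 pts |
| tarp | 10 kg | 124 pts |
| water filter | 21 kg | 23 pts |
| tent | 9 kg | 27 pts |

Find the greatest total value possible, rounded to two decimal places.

350.38

Take in order of value per unit:
- food bag (195/14 per unit): all 14 → value 195, running total 195.00
- tarp (124/10 per unit): all 10 → value 124, running total 319.00
- tent (27/9 per unit): all 9 → value 27, running total 346.00
- water filter (23/21 per unit): 4 of 21 → value 4×23/21 = 4.3810, running total 350.38
Total 350.38.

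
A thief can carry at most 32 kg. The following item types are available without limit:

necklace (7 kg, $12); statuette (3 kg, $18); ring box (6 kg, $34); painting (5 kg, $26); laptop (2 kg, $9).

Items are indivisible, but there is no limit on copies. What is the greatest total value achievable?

$189

Best value-per-unit is statuette at 18/3; filling with it alone gives 10×18 = 180.
Optimal mix: 10×statuette + 1×laptop → weight 32, value 189.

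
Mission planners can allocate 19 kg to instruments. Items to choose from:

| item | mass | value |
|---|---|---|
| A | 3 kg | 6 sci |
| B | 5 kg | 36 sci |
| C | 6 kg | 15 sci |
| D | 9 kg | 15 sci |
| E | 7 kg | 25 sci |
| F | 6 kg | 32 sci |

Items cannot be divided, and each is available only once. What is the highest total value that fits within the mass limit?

This is a 0/1 knapsack; check combinations near the capacity.
- B+E+F: mass 5+7+6=18, value 36+25+32=93
- B+C+F: mass 5+6+6=17, value 36+15+32=83
- B+C+E: mass 5+6+7=18, value 36+15+25=76
Best: 93 sci.

93 sci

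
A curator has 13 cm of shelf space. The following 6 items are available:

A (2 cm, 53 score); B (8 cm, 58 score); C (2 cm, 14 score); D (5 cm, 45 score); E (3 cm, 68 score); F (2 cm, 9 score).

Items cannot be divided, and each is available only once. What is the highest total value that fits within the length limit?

180 score

Check high-value combinations within 13 cm:
- A+C+D+E: length 2+2+5+3=12, value 53+14+45+68=180
- A+B+E: length 2+8+3=13, value 53+58+68=179
- A+D+E+F: length 2+5+3+2=12, value 53+45+68+9=175
- A+D+E: length 2+5+3=10, value 53+45+68=166
Best: 180 score.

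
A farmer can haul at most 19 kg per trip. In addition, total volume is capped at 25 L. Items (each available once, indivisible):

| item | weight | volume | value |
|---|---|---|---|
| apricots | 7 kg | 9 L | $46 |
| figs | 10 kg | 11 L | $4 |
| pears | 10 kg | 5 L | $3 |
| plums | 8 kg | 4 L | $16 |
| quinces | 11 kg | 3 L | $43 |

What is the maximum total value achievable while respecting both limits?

Feasible sets respecting both limits:
- apricots+quinces: weight 18, volume 12, value 89
- apricots+plums: weight 15, volume 13, value 62
- plums+quinces: weight 19, volume 7, value 59
Best: $89.

$89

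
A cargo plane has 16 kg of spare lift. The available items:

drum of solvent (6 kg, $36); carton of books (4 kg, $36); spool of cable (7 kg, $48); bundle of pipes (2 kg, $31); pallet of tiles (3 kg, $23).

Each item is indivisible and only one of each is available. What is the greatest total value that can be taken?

$138

Check high-value combinations within 16 kg:
- carton of books+spool of cable+bundle of pipes+pallet of tiles: weight 4+7+2+3=16, value 36+48+31+23=138
- drum of solvent+carton of books+bundle of pipes+pallet of tiles: weight 6+4+2+3=15, value 36+36+31+23=126
- carton of books+spool of cable+bundle of pipes: weight 4+7+2=13, value 36+48+31=115
- drum of solvent+spool of cable+bundle of pipes: weight 6+7+2=15, value 36+48+31=115
Best: $138.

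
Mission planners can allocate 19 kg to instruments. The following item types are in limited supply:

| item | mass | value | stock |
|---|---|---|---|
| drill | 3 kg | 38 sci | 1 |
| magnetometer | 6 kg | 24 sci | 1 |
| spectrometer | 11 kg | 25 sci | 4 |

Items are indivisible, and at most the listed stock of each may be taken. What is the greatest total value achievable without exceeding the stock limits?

Best selections within mass 19 and stock limits:
- 1×drill + 1×spectrometer: mass 14, value 63
- 1×drill + 1×magnetometer: mass 9, value 62
Best: 63 sci.

63 sci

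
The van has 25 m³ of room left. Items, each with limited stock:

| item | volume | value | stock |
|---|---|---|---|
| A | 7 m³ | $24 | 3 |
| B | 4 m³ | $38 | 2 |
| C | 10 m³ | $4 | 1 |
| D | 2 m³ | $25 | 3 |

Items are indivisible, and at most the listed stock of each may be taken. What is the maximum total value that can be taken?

Top feasible selections:
- 1×A + 2×B + 3×D: volume 21, value 175
- 2×A + 1×B + 3×D: volume 24, value 161
- 2×B + 1×C + 3×D: volume 24, value 155
- 2×B + 3×D: volume 14, value 151
Best: $175.

$175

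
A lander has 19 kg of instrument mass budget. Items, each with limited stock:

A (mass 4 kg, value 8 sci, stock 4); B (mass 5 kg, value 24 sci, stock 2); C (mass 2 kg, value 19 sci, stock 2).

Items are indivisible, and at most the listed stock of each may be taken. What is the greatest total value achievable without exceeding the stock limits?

Best selections within mass 19 and stock limits:
- 1×A + 2×B + 2×C: mass 18, value 94
- 2×B + 2×C: mass 14, value 86
Best: 94 sci.

94 sci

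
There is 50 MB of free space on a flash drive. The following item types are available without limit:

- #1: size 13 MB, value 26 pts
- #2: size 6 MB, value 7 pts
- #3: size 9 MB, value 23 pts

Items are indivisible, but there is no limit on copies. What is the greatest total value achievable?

Best value-per-unit is #3 at 23/9; filling with it alone gives 5×23 = 115.
Optimal mix: 1×#1 + 4×#3 → size 49, value 118.

118 pts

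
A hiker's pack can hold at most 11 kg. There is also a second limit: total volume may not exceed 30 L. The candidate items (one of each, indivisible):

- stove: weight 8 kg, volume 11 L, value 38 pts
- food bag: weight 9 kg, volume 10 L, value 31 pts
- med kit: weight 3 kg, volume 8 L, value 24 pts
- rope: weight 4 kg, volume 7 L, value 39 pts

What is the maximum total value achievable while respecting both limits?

Feasible sets respecting both limits:
- med kit+rope: weight 7, volume 15, value 63
- stove+med kit: weight 11, volume 19, value 62
- rope: weight 4, volume 7, value 39
- stove: weight 8, volume 11, value 38
Best: 63 pts.

63 pts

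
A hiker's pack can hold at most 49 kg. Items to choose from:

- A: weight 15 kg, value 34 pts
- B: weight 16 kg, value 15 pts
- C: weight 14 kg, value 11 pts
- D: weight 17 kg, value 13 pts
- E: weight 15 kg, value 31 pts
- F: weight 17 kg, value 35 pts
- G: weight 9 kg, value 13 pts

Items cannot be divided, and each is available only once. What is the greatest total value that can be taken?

Check high-value combinations within 49 kg:
- A+E+F: weight 15+15+17=47, value 34+31+35=100
- A+B+F: weight 15+16+17=48, value 34+15+35=84
- A+F+G: weight 15+17+9=41, value 34+35+13=82
Best: 100 pts.

100 pts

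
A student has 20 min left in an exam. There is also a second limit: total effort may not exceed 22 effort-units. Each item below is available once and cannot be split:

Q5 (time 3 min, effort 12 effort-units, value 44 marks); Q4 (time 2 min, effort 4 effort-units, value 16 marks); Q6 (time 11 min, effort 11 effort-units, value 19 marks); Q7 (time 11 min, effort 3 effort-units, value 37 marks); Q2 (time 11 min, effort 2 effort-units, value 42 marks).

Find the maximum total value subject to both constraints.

102 marks

Feasible sets respecting both limits:
- Q5+Q4+Q2: time 16, effort 18, value 102
- Q5+Q4+Q7: time 16, effort 19, value 97
- Q5+Q2: time 14, effort 14, value 86
Best: 102 marks.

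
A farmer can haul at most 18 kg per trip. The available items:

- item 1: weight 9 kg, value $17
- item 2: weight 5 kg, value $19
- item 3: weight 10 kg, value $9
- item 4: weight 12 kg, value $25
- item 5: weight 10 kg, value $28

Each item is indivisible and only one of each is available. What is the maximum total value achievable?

This is a 0/1 knapsack; check combinations near the capacity.
- item 2+item 5: weight 5+10=15, value 19+28=47
- item 2+item 4: weight 5+12=17, value 19+25=44
- item 1+item 2: weight 9+5=14, value 17+19=36
- item 5: weight 10, value 28
- item 2+item 3: weight 5+10=15, value 19+9=28
Best: $47.

$47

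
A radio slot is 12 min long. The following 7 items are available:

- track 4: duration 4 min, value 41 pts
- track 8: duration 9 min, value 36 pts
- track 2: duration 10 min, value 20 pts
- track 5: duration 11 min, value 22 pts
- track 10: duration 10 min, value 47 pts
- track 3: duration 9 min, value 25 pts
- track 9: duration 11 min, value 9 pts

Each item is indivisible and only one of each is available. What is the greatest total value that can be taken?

47 pts

Check high-value combinations within 12 min:
- track 10: duration 10, value 47
- track 4: duration 4, value 41
- track 8: duration 9, value 36
- track 3: duration 9, value 25
Best: 47 pts.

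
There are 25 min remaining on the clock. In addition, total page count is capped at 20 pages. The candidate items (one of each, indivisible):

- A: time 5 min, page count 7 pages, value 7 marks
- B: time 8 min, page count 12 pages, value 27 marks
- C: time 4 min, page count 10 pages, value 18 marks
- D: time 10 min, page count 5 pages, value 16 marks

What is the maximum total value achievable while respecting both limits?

43 marks

Feasible sets respecting both limits:
- B+D: time 18, page count 17, value 43
- A+B: time 13, page count 19, value 34
- C+D: time 14, page count 15, value 34
Best: 43 marks.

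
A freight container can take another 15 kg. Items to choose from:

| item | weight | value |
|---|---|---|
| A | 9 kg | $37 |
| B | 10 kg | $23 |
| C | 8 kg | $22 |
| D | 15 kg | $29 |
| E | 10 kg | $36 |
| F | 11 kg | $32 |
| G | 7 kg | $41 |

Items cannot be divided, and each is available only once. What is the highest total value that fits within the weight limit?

$63

This is a 0/1 knapsack; check combinations near the capacity.
- C+G: weight 8+7=15, value 22+41=63
- G: weight 7, value 41
- A: weight 9, value 37
Best: $63.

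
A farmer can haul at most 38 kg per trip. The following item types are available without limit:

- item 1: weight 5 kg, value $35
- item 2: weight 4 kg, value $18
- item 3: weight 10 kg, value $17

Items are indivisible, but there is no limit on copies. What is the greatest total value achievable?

Best value-per-unit is item 1 at 35/5; filling with it alone gives 7×35 = 245.
Optimal mix: 6×item 1 + 2×item 2 → weight 38, value 246.

$246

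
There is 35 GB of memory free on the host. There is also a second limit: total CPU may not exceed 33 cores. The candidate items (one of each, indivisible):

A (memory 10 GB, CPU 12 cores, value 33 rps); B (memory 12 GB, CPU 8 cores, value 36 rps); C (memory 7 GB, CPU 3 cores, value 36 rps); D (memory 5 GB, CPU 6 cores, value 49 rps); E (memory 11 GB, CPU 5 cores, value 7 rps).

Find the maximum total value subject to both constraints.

154 rps

Feasible sets respecting both limits:
- A+B+C+D: memory 34, CPU 29, value 154
- B+C+D+E: memory 35, CPU 22, value 128
- A+C+D+E: memory 33, CPU 26, value 125
- B+C+D: memory 24, CPU 17, value 121
Best: 154 rps.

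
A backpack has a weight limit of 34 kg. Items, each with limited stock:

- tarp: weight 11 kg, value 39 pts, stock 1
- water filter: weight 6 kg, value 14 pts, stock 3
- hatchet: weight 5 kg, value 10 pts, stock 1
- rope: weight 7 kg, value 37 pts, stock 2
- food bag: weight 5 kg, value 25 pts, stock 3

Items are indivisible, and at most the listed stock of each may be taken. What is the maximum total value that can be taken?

159 pts

Best selections within weight 34 and stock limits:
- 1×hatchet + 2×rope + 3×food bag: weight 34, value 159
- 1×tarp + 1×rope + 3×food bag: weight 33, value 151
- 2×rope + 3×food bag: weight 29, value 149
- 2×water filter + 1×rope + 3×food bag: weight 34, value 140
Best: 159 pts.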